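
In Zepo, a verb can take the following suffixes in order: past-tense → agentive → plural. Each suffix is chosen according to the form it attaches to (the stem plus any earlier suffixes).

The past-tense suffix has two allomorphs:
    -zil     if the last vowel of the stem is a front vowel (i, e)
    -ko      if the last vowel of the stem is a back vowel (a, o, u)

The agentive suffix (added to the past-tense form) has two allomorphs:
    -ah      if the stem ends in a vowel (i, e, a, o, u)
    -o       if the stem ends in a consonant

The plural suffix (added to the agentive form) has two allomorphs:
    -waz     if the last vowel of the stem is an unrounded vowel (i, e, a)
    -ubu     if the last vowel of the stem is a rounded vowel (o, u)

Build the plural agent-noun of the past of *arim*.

*arim* — last vowel /i/ (a front vowel) → -zil → *arimzil*.
Since the final sound of the past-tense form *arimzil* is /l/ (a consonant), it takes -o, giving *arimzilo*.
The last vowel of the agentive form *arimzilo* is /o/, which is a rounded vowel, so the plural suffix is -ubu, giving *arimziloubu*.

arimziloubu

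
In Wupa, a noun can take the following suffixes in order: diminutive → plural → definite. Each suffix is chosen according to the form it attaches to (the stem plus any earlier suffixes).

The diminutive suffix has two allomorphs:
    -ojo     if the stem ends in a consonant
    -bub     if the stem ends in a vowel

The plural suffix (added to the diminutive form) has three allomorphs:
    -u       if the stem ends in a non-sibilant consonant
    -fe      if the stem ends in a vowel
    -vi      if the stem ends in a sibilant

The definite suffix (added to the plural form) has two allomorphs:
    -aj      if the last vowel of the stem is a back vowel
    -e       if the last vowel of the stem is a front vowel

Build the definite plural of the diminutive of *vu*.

vububuaj

Since the final sound of *vu* is /u/ (a vowel), it takes -bub, giving *vubub*.
Since the final sound of the diminutive form *vubub* is /b/ (a non-sibilant consonant), it takes -u, giving *vububu*.
The last vowel of the plural form *vububu* is /u/, which is a back vowel, so the definite suffix is -aj, giving *vububuaj*.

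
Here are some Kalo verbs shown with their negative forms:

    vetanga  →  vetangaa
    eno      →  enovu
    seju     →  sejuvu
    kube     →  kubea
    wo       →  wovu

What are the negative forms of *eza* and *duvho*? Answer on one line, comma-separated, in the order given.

ezaa, duvhovu

The pattern is rounding harmony: -vu when the last vowel of the stem is a rounded vowel (*eno*, *seju*, *wo*); -a when the last vowel of the stem is an unrounded vowel (*vetanga*, *kube*).
*eza*: last vowel = /a/, an unrounded vowel → -a → *ezaa*.
*duvho*: last vowel = /o/, a rounded vowel → -vu → *duvhovu*.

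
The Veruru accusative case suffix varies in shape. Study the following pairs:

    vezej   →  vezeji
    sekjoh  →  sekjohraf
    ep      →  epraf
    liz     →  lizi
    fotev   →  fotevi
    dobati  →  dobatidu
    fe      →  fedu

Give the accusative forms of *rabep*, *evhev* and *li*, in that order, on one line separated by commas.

rabepraf, evhevi, lidu

The pattern is voicing of the final sound: -raf when the stem ends in a voiceless consonant (*sekjoh*, *ep*); -i when the stem ends in a voiced consonant (*vezej*, *liz*, *fotev*); -du when the stem ends in a vowel (*dobati*, *fe*).
*rabep* — final sound /p/ (a voiceless consonant) → -raf → *rabepraf*.
Since the final sound of *evhev* is /v/ (a voiced consonant), it takes -i, giving *evhevi*.
The final sound of *li* is /i/, which is a vowel, so the suffix is -du, giving *lidu*.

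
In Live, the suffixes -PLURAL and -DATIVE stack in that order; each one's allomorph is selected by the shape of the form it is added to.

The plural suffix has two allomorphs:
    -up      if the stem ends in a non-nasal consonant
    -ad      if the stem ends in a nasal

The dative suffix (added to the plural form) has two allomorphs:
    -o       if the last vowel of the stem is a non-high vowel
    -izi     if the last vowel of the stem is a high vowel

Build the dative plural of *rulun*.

*rulun* — final consonant /n/ (a nasal) → -ad → *rulunad*.
The last vowel of the plural form *rulunad* is /a/, which is a non-high vowel, so the dative suffix is -o, giving *rulunado*.

rulunado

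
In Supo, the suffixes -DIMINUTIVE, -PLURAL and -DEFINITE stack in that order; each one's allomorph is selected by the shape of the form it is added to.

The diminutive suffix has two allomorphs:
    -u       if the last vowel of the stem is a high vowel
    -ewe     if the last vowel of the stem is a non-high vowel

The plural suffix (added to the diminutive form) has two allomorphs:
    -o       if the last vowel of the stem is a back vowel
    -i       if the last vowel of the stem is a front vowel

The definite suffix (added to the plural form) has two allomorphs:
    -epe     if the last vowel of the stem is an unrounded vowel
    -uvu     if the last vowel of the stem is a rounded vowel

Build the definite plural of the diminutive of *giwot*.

giwoteweiepe

The last vowel of *giwot* is /o/, which is a non-high vowel, so the diminutive suffix is -ewe, giving *giwotewe*.
The diminutive form *giwotewe*: last vowel = /e/, a front vowel → -i → *giwotewei*.
The last vowel of the plural form *giwotewei* is /i/, which is an unrounded vowel, so the definite suffix is -epe, giving *giwoteweiepe*.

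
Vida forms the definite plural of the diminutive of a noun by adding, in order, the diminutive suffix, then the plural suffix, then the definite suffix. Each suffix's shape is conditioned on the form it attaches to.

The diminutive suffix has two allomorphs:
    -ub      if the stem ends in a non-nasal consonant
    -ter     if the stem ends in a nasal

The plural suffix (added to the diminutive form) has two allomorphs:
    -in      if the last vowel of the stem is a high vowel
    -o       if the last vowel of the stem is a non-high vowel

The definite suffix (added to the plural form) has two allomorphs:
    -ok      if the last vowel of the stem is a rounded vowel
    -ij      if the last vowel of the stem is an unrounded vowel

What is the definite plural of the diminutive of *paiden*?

paidenterook

*paiden* — final consonant /n/ (a nasal) → -ter → *paidenter*.
The last vowel of the diminutive form *paidenter* is /e/, which is a non-high vowel, so the plural suffix is -o, giving *paidentero*.
The plural form *paidentero*: last vowel = /o/, a rounded vowel → -ok → *paidenterook*.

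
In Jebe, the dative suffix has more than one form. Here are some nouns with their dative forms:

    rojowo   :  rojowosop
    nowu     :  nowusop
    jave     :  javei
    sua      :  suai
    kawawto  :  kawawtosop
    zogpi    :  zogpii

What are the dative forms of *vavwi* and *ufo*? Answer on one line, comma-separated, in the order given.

vavwii, ufosop

Looking at the last vowel of each stem: -sop when the last vowel of the stem is a rounded vowel (*rojowo*, *nowu*, *kawawto*); -i when the last vowel of the stem is an unrounded vowel (*jave*, *sua*, *zogpi*).
*vavwi*: last vowel = /i/, an unrounded vowel → -i → *vavwii*.
Since the last vowel of *ufo* is /o/ (a rounded vowel), it takes -sop, giving *ufosop*.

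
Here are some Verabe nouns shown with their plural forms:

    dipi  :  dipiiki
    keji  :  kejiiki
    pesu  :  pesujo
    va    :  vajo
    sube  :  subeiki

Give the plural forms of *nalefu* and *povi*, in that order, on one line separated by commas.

The suffix is conditioned by the last vowel: -iki when the last vowel of the stem is a front vowel (*dipi*, *keji*, *sube*); -jo when the last vowel of the stem is a back vowel (*pesu*, *va*).
Since the last vowel of *nalefu* is /u/ (a back vowel), it takes -jo, giving *nalefujo*.
*povi*: last vowel = /i/, a front vowel → -iki → *poviiki*.

nalefujo, poviiki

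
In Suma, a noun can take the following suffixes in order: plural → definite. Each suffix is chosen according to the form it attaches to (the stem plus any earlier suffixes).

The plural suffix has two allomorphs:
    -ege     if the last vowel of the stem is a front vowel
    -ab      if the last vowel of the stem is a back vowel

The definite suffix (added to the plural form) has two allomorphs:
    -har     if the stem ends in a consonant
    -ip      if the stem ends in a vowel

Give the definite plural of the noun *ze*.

Since the last vowel of *ze* is /e/ (a front vowel), it takes -ege, giving *zeege*.
Since the final sound of the plural form *zeege* is /e/ (a vowel), it takes -ip, giving *zeegeip*.

zeegeip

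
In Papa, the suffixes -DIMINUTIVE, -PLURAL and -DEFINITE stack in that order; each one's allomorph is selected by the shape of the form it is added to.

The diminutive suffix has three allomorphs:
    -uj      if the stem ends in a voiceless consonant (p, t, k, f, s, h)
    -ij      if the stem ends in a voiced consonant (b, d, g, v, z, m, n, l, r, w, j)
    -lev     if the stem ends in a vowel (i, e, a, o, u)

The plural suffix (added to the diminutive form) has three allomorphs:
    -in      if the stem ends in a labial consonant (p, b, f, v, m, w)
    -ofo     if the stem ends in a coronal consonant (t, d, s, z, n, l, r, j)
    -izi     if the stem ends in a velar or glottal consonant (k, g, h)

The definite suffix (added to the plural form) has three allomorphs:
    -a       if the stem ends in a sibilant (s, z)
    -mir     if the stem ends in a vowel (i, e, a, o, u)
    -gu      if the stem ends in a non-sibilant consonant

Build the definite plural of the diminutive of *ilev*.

The final sound of *ilev* is /v/, which is a voiced consonant, so the diminutive suffix is -ij, giving *ilevij*.
The final consonant of the diminutive form *ilevij* is /j/, which is coronal, so the plural suffix is -ofo, giving *ilevijofo*.
The final sound of the plural form *ilevijofo* is /o/, which is a vowel, so the definite suffix is -mir, giving *ilevijofomir*.

ilevijofomir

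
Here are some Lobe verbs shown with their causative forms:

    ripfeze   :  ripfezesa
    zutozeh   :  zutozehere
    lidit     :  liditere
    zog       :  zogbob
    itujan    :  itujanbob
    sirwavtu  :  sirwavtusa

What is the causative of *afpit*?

The pattern is voicing of the final sound: -ere when the stem ends in a voiceless consonant (*zutozeh*, *lidit*); -bob when the stem ends in a voiced consonant (*zog*, *itujan*); -sa when the stem ends in a vowel (*ripfeze*, *sirwavtu*).
*afpit*: final sound = /t/, a voiceless consonant → -ere → *afpitere*.

afpitere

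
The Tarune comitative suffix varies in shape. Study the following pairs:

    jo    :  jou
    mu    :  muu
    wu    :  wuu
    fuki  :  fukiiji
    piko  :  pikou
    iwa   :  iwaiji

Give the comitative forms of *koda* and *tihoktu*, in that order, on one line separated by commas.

The suffix is conditioned by the last vowel: -u when the last vowel of the stem is a rounded vowel (*jo*, *mu*, *wu*, *piko*); -iji when the last vowel of the stem is an unrounded vowel (*fuki*, *iwa*).
The last vowel of *koda* is /a/, which is an unrounded vowel, so the suffix is -iji, giving *kodaiji*.
The last vowel of *tihoktu* is /u/, which is a rounded vowel, so the suffix is -u, giving *tihoktuu*.

kodaiji, tihoktuu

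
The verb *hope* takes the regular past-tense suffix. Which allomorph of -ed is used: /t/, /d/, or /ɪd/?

The stem *hope* ends in a voiceless consonant other than /t/.
The -ed suffix is realized as /ɪd/ after /t, d/; as /t/ after other voiceless consonants; and as /d/ after other voiced sounds.
So -ed on *hope* is pronounced /t/.

/t/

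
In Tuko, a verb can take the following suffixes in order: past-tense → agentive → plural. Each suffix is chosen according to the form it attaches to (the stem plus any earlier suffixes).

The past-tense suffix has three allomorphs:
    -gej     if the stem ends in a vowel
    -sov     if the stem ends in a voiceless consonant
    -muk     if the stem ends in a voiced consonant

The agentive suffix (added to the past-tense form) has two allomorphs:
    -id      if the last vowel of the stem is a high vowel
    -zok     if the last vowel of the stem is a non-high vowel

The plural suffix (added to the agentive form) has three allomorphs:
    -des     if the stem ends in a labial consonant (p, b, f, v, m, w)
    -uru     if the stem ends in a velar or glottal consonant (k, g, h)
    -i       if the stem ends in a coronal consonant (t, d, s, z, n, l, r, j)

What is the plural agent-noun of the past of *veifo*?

*veifo*: final sound = /o/, a vowel → -gej → *veifogej*.
Since the last vowel of the past-tense form *veifogej* is /e/ (a non-high vowel), it takes -zok, giving *veifogejzok*.
The agentive form *veifogejzok* — final consonant /k/ (velar/glottal) → -uru → *veifogejzokuru*.

veifogejzokuru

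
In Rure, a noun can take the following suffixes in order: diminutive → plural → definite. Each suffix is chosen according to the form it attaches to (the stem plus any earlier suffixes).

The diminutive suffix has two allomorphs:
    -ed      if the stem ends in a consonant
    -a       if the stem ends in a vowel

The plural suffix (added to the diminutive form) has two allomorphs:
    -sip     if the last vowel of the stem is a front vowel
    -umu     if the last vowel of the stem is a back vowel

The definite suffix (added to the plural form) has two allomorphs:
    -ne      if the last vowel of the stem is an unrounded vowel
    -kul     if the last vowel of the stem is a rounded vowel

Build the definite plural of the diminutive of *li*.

liaumukul

The final sound of *li* is /i/, which is a vowel, so the diminutive suffix is -a, giving *lia*.
The diminutive form *lia* — last vowel /a/ (a back vowel) → -umu → *liaumu*.
The last vowel of the plural form *liaumu* is /u/, which is a rounded vowel, so the definite suffix is -kul, giving *liaumukul*.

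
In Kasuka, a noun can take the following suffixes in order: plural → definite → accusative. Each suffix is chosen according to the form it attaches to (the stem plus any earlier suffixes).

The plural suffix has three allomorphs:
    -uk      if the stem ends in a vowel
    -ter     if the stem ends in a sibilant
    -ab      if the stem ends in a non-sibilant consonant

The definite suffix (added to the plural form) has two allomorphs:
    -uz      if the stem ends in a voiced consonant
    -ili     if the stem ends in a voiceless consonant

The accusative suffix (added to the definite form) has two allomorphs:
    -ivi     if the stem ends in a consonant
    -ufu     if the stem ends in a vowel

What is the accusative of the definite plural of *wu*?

*wu*: final sound = /u/, a vowel → -uk → *wuuk*.
Since the final consonant of the plural form *wuuk* is /k/ (voiceless), it takes -ili, giving *wuukili*.
The final sound of the definite form *wuukili* is /i/, which is a vowel, so the accusative suffix is -ufu, giving *wuukiliufu*.

wuukiliufu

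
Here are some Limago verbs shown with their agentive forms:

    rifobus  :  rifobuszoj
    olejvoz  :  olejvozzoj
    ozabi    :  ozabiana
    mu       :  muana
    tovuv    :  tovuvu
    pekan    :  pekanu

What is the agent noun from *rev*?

revu

The suffix is conditioned by the final sound: -zoj when the stem ends in a sibilant (*rifobus*, *olejvoz*); -u when the stem ends in a non-sibilant consonant (*tovuv*, *pekan*); -ana when the stem ends in a vowel (*ozabi*, *mu*).
The final sound of *rev* is /v/, which is a non-sibilant consonant, so the suffix is -u, giving *revu*.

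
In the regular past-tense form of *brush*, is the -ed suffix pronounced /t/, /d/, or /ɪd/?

The stem *brush* ends in a voiceless consonant other than /t/.
The -ed suffix is realized as /ɪd/ after /t, d/; as /t/ after other voiceless consonants; and as /d/ after other voiced sounds.
So -ed on *brush* is pronounced /t/.

/t/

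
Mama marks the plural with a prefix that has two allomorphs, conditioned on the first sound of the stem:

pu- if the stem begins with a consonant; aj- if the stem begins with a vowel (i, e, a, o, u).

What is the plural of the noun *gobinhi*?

pugobinhi

The first sound of *gobinhi* is /g/, which is a consonant, so the prefix is pu-, giving *pugobinhi*.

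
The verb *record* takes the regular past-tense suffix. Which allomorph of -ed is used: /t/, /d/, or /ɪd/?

The stem *record* ends in /t/ or /d/.
The -ed suffix is realized as /ɪd/ after /t, d/; as /t/ after other voiceless consonants; and as /d/ after other voiced sounds.
So -ed on *record* is pronounced /ɪd/.

/ɪd/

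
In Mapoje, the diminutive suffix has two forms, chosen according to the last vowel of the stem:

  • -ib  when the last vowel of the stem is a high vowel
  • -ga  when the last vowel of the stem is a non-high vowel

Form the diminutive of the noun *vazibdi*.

vazibdiib

*vazibdi*: last vowel = /i/, a high vowel → -ib → *vazibdiib*.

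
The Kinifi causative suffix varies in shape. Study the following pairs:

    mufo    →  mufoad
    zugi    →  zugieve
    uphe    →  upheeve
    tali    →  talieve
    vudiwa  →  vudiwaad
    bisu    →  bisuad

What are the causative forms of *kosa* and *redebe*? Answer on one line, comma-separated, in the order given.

kosaad, redebeeve

The suffix is conditioned by the last vowel: -eve when the last vowel of the stem is a front vowel (*zugi*, *uphe*, *tali*); -ad when the last vowel of the stem is a back vowel (*mufo*, *vudiwa*, *bisu*).
*kosa*: last vowel = /a/, a back vowel → -ad → *kosaad*.
Since the last vowel of *redebe* is /e/ (a front vowel), it takes -eve, giving *redebeeve*.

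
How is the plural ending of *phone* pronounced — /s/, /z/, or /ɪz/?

The stem *phone* ends in a voiced non-sibilant sound.
The plural suffix surfaces as /ɪz/ after sibilants, /s/ after other voiceless consonants, and /z/ after other voiced sounds.
So the plural -s on *phone* is pronounced /z/.

/z/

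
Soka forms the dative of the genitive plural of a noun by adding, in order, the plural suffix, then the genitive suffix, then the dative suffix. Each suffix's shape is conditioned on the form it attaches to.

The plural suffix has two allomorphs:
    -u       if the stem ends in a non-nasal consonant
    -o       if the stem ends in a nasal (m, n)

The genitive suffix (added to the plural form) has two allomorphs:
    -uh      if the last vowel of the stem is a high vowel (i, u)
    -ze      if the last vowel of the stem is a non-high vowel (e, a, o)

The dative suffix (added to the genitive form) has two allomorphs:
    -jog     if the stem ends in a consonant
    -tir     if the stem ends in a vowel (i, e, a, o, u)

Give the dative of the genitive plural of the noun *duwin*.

duwinozetir

The final consonant of *duwin* is /n/, which is a nasal, so the plural suffix is -o, giving *duwino*.
The plural form *duwino*: last vowel = /o/, a non-high vowel → -ze → *duwinoze*.
Since the final sound of the genitive form *duwinoze* is /e/ (a vowel), it takes -tir, giving *duwinozetir*.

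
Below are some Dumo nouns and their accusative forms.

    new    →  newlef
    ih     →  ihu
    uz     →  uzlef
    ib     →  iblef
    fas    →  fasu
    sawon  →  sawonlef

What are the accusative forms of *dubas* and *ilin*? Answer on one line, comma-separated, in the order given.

The suffix is conditioned by the final consonant: -u when the stem ends in a voiceless consonant (*ih*, *fas*); -lef when the stem ends in a voiced consonant (*new*, *uz*, *ib*, *sawon*).
Since the final consonant of *dubas* is /s/ (voiceless), it takes -u, giving *dubasu*.
*ilin* — final consonant /n/ (voiced) → -lef → *ilinlef*.

dubasu, ilinlef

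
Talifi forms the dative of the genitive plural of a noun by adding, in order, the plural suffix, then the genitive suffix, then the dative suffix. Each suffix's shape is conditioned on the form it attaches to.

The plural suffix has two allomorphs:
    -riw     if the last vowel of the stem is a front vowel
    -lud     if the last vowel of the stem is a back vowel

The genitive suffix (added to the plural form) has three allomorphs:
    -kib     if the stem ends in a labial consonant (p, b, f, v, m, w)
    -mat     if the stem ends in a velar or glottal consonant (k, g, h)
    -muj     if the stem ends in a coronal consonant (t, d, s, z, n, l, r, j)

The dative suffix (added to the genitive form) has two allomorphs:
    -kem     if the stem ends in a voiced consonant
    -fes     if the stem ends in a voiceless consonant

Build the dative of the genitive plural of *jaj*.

jajludmujkem

*jaj*: last vowel = /a/, a back vowel → -lud → *jajlud*.
Since the final consonant of the plural form *jajlud* is /d/ (coronal), it takes -muj, giving *jajludmuj*.
The genitive form *jajludmuj* — final consonant /j/ (voiced) → -kem → *jajludmujkem*.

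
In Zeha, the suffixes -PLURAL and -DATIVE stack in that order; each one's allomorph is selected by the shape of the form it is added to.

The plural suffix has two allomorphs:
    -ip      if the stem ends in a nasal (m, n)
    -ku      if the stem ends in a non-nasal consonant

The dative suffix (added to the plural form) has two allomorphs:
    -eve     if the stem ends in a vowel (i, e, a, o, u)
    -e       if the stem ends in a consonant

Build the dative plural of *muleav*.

muleavkueve

The final consonant of *muleav* is /v/, which is non-nasal, so the plural suffix is -ku, giving *muleavku*.
Since the final sound of the plural form *muleavku* is /u/ (a vowel), it takes -eve, giving *muleavkueve*.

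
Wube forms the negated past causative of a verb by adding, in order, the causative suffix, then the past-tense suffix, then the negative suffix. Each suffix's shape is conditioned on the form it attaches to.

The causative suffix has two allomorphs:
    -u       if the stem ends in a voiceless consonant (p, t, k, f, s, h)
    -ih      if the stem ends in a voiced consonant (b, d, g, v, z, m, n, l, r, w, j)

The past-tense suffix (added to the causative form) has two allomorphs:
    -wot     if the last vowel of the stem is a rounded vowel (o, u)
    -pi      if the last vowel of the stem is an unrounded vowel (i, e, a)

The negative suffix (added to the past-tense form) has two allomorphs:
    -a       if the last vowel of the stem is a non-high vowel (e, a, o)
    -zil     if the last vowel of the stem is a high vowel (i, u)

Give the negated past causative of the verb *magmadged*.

*magmadged* — final consonant /d/ (voiced) → -ih → *magmadgedih*.
The causative form *magmadgedih* — last vowel /i/ (an unrounded vowel) → -pi → *magmadgedihpi*.
Since the last vowel of the past-tense form *magmadgedihpi* is /i/ (a high vowel), it takes -zil, giving *magmadgedihpizil*.

magmadgedihpizil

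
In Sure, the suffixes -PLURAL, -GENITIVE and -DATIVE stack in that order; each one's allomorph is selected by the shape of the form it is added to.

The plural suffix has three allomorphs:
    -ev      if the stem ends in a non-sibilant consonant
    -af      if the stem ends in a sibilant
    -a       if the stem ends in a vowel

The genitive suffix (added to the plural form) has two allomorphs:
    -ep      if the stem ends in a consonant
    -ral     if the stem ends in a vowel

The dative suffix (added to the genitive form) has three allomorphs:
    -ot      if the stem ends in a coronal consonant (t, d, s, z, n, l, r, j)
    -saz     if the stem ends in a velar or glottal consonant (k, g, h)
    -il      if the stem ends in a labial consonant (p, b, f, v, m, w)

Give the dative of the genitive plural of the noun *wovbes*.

wovbesafepil

*wovbes* — final sound /s/ (a sibilant) → -af → *wovbesaf*.
Since the final sound of the plural form *wovbesaf* is /f/ (a consonant), it takes -ep, giving *wovbesafep*.
The genitive form *wovbesafep*: final consonant = /p/, labial → -il → *wovbesafepil*.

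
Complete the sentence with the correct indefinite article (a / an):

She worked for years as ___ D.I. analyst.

a

The indefinite article is chosen by the initial *sound* of the following word, not its spelling.
The initialism *D.I.* is read letter by letter; the first letter, D, is pronounced /diː/, which begins with a consonant sound.
So the article is *a*: She worked for years as a D.I. analyst.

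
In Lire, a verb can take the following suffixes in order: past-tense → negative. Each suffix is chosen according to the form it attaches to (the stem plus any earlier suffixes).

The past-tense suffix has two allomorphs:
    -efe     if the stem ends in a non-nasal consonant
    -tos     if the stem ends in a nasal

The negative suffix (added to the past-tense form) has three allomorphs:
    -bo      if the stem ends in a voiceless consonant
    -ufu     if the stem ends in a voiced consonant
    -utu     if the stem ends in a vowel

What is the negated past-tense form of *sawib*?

sawibefeutu

*sawib* — final consonant /b/ (non-nasal) → -efe → *sawibefe*.
The past-tense form *sawibefe* — final sound /e/ (a vowel) → -utu → *sawibefeutu*.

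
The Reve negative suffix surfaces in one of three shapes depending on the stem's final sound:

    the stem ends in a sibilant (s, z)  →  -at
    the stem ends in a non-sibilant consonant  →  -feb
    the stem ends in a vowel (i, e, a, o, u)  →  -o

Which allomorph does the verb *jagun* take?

*jagun*: final sound = /n/, a non-sibilant consonant → -feb.

-feb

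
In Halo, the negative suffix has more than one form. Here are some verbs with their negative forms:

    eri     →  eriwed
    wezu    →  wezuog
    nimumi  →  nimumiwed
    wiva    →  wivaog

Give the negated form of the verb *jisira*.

jisiraog

The alternation tracks the last vowel of the stem — -wed when the last vowel of the stem is a front vowel (*eri*, *nimumi*); -og when the last vowel of the stem is a back vowel (*wezu*, *wiva*).
*jisira* — last vowel /a/ (a back vowel) → -og → *jisiraog*.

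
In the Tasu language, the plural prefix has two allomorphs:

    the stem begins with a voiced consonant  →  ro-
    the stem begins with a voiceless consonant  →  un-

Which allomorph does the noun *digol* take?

*digol*: first consonant = /d/, voiced → ro-.

ro-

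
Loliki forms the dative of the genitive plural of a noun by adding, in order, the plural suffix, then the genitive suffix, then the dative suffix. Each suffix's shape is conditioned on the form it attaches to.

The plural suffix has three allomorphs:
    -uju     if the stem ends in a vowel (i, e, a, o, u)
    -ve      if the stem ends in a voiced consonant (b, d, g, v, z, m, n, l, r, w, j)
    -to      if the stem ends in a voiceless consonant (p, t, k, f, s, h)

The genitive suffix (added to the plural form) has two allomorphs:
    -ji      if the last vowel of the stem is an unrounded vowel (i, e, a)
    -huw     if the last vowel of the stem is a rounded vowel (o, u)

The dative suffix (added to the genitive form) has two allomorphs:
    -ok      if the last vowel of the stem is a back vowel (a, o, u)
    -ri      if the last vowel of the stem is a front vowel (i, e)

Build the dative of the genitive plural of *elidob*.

elidobvejiri

*elidob* — final sound /b/ (a voiced consonant) → -ve → *elidobve*.
Since the last vowel of the plural form *elidobve* is /e/ (an unrounded vowel), it takes -ji, giving *elidobveji*.
The genitive form *elidobveji* — last vowel /i/ (a front vowel) → -ri → *elidobvejiri*.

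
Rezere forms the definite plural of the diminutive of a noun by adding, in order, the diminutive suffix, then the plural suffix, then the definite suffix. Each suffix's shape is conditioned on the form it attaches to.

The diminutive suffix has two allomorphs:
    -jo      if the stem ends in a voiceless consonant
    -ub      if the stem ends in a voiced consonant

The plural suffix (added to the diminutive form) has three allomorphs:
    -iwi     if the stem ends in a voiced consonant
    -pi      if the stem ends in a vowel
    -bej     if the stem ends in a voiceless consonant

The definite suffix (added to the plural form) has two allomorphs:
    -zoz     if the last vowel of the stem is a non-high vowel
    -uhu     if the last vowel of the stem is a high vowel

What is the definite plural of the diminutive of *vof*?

vofjopiuhu

*vof* — final consonant /f/ (voiceless) → -jo → *vofjo*.
Since the final sound of the diminutive form *vofjo* is /o/ (a vowel), it takes -pi, giving *vofjopi*.
The plural form *vofjopi*: last vowel = /i/, a high vowel → -uhu → *vofjopiuhu*.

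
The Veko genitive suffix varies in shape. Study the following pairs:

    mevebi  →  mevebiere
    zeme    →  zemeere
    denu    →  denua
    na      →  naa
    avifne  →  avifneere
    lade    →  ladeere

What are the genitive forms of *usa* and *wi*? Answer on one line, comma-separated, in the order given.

The alternation tracks the last vowel of the stem — -ere when the last vowel of the stem is a front vowel (*mevebi*, *zeme*, *avifne*, *lade*); -a when the last vowel of the stem is a back vowel (*denu*, *na*).
*usa* — last vowel /a/ (a back vowel) → -a → *usaa*.
The last vowel of *wi* is /i/, which is a front vowel, so the suffix is -ere, giving *wiere*.

usaa, wiere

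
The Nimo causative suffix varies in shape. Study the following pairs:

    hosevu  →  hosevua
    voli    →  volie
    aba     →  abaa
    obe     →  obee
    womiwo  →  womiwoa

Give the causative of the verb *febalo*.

febaloa

The alternation tracks the last vowel of the stem — -e when the last vowel of the stem is a front vowel (*voli*, *obe*); -a when the last vowel of the stem is a back vowel (*hosevu*, *aba*, *womiwo*).
The last vowel of *febalo* is /o/, which is a back vowel, so the suffix is -a, giving *febaloa*.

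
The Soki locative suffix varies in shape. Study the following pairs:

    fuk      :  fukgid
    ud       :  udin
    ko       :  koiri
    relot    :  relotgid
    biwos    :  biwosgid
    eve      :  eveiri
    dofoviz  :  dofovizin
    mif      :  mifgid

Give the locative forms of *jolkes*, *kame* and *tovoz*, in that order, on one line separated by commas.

The alternation tracks the final sound of the stem — -gid when the stem ends in a voiceless consonant (*fuk*, *relot*, *biwos*, *mif*); -in when the stem ends in a voiced consonant (*ud*, *dofoviz*); -iri when the stem ends in a vowel (*ko*, *eve*).
The final sound of *jolkes* is /s/, which is a voiceless consonant, so the suffix is -gid, giving *jolkesgid*.
*kame* — final sound /e/ (a vowel) → -iri → *kameiri*.
Since the final sound of *tovoz* is /z/ (a voiced consonant), it takes -in, giving *tovozin*.

jolkesgid, kameiri, tovozin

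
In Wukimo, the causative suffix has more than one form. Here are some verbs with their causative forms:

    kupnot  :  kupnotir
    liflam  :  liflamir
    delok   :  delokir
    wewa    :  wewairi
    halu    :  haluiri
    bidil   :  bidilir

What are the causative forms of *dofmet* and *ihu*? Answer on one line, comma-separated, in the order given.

The suffix is conditioned by the final sound: -ir when the stem ends in a consonant (*kupnot*, *liflam*, *delok*, *bidil*); -iri when the stem ends in a vowel (*wewa*, *halu*).
Since the final sound of *dofmet* is /t/ (a consonant), it takes -ir, giving *dofmetir*.
*ihu* — final sound /u/ (a vowel) → -iri → *ihuiri*.

dofmetir, ihuiri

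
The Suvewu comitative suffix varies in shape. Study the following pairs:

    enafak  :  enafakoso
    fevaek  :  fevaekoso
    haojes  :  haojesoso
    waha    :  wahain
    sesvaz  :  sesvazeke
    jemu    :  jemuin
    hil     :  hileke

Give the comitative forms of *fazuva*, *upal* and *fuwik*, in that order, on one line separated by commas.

The suffix is conditioned by the final sound: -oso when the stem ends in a voiceless consonant (*enafak*, *fevaek*, *haojes*); -eke when the stem ends in a voiced consonant (*sesvaz*, *hil*); -in when the stem ends in a vowel (*waha*, *jemu*).
Since the final sound of *fazuva* is /a/ (a vowel), it takes -in, giving *fazuvain*.
The final sound of *upal* is /l/, which is a voiced consonant, so the suffix is -eke, giving *upaleke*.
*fuwik* — final sound /k/ (a voiceless consonant) → -oso → *fuwikoso*.

fazuvain, upaleke, fuwikoso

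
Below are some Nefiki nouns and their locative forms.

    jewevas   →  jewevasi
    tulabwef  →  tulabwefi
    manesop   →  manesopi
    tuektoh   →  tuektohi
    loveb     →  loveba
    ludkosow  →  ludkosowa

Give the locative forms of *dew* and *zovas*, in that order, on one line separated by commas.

dewa, zovasi

The alternation tracks the final consonant of the stem — -i when the stem ends in a voiceless consonant (*jewevas*, *tulabwef*, *manesop*, *tuektoh*); -a when the stem ends in a voiced consonant (*loveb*, *ludkosow*).
Since the final consonant of *dew* is /w/ (voiced), it takes -a, giving *dewa*.
*zovas* — final consonant /s/ (voiceless) → -i → *zovasi*.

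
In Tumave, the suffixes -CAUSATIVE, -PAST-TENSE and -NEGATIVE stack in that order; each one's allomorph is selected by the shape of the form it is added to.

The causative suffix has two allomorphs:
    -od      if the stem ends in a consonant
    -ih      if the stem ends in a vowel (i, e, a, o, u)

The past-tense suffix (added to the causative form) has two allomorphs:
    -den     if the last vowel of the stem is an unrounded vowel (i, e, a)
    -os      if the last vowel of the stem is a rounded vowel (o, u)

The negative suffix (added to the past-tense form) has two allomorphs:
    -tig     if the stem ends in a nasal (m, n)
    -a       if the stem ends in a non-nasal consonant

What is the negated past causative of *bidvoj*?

*bidvoj* — final sound /j/ (a consonant) → -od → *bidvojod*.
The causative form *bidvojod*: last vowel = /o/, a rounded vowel → -os → *bidvojodos*.
The final consonant of the past-tense form *bidvojodos* is /s/, which is non-nasal, so the negative suffix is -a, giving *bidvojodosa*.

bidvojodosa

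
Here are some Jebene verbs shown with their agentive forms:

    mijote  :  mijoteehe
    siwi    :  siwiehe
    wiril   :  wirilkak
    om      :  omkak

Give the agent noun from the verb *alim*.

alimkak

The pattern is consonant vs. vowel: -kak when the stem ends in a consonant (*wiril*, *om*); -ehe when the stem ends in a vowel (*mijote*, *siwi*).
The final sound of *alim* is /m/, which is a consonant, so the suffix is -kak, giving *alimkak*.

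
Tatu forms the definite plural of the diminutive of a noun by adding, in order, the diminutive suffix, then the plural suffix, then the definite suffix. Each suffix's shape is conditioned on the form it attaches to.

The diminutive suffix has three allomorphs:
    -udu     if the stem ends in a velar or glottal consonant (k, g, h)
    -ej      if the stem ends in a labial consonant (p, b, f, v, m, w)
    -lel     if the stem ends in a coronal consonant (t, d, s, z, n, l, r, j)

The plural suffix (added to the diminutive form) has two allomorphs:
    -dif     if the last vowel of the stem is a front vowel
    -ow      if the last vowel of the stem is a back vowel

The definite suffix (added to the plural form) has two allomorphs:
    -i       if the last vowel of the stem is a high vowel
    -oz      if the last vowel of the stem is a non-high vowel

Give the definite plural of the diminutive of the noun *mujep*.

mujepejdifi

*mujep*: final consonant = /p/, labial → -ej → *mujepej*.
The diminutive form *mujepej*: last vowel = /e/, a front vowel → -dif → *mujepejdif*.
The plural form *mujepejdif*: last vowel = /i/, a high vowel → -i → *mujepejdifi*.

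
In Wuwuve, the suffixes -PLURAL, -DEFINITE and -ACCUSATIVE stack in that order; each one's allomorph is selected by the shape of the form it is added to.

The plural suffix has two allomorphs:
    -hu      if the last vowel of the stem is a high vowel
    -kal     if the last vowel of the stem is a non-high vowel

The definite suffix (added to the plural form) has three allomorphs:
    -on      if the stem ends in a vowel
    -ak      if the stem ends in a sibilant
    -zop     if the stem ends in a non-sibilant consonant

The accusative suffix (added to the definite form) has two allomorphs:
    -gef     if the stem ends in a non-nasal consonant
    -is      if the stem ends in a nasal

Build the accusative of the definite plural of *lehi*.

lehihuonis

*lehi*: last vowel = /i/, a high vowel → -hu → *lehihu*.
The plural form *lehihu* — final sound /u/ (a vowel) → -on → *lehihuon*.
The definite form *lehihuon* — final consonant /n/ (a nasal) → -is → *lehihuonis*.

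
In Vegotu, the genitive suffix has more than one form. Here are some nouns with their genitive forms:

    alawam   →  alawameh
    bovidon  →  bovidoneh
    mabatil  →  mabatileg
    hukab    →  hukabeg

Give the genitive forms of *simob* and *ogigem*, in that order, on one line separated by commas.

simobeg, ogigemeh

The pattern is nasality of the final consonant: -eh when the stem ends in a nasal (*alawam*, *bovidon*); -eg when the stem ends in a non-nasal consonant (*mabatil*, *hukab*).
Since the final consonant of *simob* is /b/ (non-nasal), it takes -eg, giving *simobeg*.
The final consonant of *ogigem* is /m/, which is a nasal, so the suffix is -eh, giving *ogigemeh*.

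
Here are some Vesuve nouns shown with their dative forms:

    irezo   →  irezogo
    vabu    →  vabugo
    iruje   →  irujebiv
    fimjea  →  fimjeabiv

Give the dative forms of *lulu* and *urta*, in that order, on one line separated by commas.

The alternation tracks the last vowel of the stem — -go when the last vowel of the stem is a rounded vowel (*irezo*, *vabu*); -biv when the last vowel of the stem is an unrounded vowel (*iruje*, *fimjea*).
*lulu* — last vowel /u/ (a rounded vowel) → -go → *lulugo*.
Since the last vowel of *urta* is /a/ (an unrounded vowel), it takes -biv, giving *urtabiv*.

lulugo, urtabiv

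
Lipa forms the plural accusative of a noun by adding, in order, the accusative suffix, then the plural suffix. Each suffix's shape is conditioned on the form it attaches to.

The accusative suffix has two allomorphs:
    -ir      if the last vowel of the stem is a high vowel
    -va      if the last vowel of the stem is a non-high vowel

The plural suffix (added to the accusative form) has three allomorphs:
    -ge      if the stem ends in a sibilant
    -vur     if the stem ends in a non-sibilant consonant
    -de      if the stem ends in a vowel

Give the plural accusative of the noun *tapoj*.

tapojvade

The last vowel of *tapoj* is /o/, which is a non-high vowel, so the accusative suffix is -va, giving *tapojva*.
The accusative form *tapojva* — final sound /a/ (a vowel) → -de → *tapojvade*.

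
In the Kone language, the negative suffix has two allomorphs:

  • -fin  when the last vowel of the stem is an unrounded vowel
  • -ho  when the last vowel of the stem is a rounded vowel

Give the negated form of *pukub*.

The last vowel of *pukub* is /u/, which is a rounded vowel, so the suffix is -ho, giving *pukubho*.

pukubho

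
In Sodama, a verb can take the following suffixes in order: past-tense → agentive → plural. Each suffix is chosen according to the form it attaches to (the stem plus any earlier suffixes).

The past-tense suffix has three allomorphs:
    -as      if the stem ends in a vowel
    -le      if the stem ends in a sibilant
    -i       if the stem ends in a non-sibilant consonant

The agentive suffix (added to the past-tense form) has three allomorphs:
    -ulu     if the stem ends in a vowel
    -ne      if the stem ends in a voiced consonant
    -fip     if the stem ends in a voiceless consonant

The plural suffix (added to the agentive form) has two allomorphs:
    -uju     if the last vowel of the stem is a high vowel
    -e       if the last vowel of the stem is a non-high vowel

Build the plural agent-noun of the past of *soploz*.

soplozleuluuju

Since the final sound of *soploz* is /z/ (a sibilant), it takes -le, giving *soplozle*.
The final sound of the past-tense form *soplozle* is /e/, which is a vowel, so the agentive suffix is -ulu, giving *soplozleulu*.
The last vowel of the agentive form *soplozleulu* is /u/, which is a high vowel, so the plural suffix is -uju, giving *soplozleuluuju*.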